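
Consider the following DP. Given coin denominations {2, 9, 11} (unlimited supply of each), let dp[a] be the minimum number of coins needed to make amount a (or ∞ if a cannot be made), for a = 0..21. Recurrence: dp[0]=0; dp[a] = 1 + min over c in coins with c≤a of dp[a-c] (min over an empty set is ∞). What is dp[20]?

2

 a  0  1  2  3  4  5  6  7  8  9 10 11 12 13 14 15 16 17 18 19 20 21
dp  0  -  1  -  2  -  3  -  4  1  5  1  6  2  7  3  8  4  2  5  2  6
(- denotes ∞ / unreachable)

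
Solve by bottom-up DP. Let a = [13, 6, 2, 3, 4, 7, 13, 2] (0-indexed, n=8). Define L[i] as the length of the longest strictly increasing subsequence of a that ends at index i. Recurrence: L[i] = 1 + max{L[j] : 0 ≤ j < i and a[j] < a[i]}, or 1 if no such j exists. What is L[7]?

1

   i    0    1    2    3    4    5    6    7
a[i]   13    6    2    3    4    7   13    2
L[i]    1    1    1    2    3    4    5    1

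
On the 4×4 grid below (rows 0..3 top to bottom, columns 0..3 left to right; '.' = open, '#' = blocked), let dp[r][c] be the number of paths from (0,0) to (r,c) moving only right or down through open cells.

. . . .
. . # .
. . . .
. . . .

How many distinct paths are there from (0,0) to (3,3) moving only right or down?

r\c   0   1   2   3
  0   1   1   1   1
  1   1   2   0   1
  2   1   3   3   4
  3   1   4   7  11

11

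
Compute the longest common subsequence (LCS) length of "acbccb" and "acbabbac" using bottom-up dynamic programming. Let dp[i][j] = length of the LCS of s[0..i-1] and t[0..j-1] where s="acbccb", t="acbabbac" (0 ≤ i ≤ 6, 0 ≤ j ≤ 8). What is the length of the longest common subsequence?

4

   ''  a  c  b  a  b  b  a  c
''  0  0  0  0  0  0  0  0  0
 a  0  1  1  1  1  1  1  1  1
 c  0  1  2  2  2  2  2  2  2
 b  0  1  2  3  3  3  3  3  3
 c  0  1  2  3  3  3  3  3  4
 c  0  1  2  3  3  3  3  3  4
 b  0  1  2  3  3  4  4  4  4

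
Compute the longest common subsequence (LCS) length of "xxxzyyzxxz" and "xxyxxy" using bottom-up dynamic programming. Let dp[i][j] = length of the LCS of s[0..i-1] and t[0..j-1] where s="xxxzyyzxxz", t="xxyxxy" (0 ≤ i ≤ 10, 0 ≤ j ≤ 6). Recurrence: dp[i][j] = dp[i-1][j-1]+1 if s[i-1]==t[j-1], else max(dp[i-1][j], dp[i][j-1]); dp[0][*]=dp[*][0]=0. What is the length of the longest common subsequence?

   ''  x  x  y  x  x  y
''  0  0  0  0  0  0  0
 x  0  1  1  1  1  1  1
 x  0  1  2  2  2  2  2
 x  0  1  2  2  3  3  3
 z  0  1  2  2  3  3  3
 y  0  1  2  3  3  3  4
 y  0  1  2  3  3  3  4
 z  0  1  2  3  3  3  4
 x  0  1  2  3  4  4  4
 x  0  1  2  3  4  5  5
 z  0  1  2  3  4  5  5

5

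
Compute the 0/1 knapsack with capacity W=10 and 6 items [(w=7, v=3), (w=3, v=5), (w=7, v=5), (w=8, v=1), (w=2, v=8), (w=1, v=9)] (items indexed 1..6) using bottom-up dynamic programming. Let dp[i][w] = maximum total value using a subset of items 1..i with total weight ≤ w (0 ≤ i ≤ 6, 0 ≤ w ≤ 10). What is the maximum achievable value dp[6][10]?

i\w   0   1   2   3   4   5   6   7   8   9  10
  0   0   0   0   0   0   0   0   0   0   0   0
  1   0   0   0   0   0   0   0   3   3   3   3
  2   0   0   0   5   5   5   5   5   5   5   8
  3   0   0   0   5   5   5   5   5   5   5  10
  4   0   0   0   5   5   5   5   5   5   5  10
  5   0   0   8   8   8  13  13  13  13  13  13
  6   0   9   9  17  17  17  22  22  22  22  22

22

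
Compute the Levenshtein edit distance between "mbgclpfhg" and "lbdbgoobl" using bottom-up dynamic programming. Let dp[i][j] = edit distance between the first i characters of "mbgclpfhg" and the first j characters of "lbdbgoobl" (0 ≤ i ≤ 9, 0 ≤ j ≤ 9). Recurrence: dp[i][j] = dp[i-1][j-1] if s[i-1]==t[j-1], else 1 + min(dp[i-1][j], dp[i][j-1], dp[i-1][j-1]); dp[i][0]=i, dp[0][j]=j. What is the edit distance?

   ''  l  b  d  b  g  o  o  b  l
''  0  1  2  3  4  5  6  7  8  9
 m  1  1  2  3  4  5  6  7  8  9
 b  2  2  1  2  3  4  5  6  7  8
 g  3  3  2  2  3  3  4  5  6  7
 c  4  4  3  3  3  4  4  5  6  7
 l  5  4  4  4  4  4  5  5  6  6
 p  6  5  5  5  5  5  5  6  6  7
 f  7  6  6  6  6  6  6  6  7  7
 h  8  7  7  7  7  7  7  7  7  8
 g  9  8  8  8  8  7  8  8  8  8

8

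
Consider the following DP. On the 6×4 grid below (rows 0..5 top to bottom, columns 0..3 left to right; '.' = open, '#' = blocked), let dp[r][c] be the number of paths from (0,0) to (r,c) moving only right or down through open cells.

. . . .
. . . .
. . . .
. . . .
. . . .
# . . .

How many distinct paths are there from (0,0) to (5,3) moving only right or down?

r\c   0   1   2   3
  0   1   1   1   1
  1   1   2   3   4
  2   1   3   6  10
  3   1   4  10  20
  4   1   5  15  35
  5   0   5  20  55

55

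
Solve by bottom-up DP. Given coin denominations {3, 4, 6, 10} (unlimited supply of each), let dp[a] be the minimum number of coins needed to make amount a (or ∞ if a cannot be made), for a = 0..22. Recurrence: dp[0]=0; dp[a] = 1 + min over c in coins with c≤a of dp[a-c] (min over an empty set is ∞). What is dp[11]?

 a  0  1  2  3  4  5  6  7  8  9 10 11 12 13 14 15 16 17 18 19 20 21 22
dp  0  -  -  1  1  -  1  2  2  2  1  3  2  2  2  3  2  3  3  3  2  4  3
(- denotes ∞ / unreachable)

3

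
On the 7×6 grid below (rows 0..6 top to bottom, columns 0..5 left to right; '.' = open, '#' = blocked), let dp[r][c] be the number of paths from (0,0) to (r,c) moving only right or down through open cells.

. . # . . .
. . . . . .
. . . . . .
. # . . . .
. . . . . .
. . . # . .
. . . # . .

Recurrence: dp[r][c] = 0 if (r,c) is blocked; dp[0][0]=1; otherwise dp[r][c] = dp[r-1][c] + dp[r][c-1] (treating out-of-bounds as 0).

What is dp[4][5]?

71

r\c   0   1   2   3   4   5
  0   1   1   0   0   0   0
  1   1   2   2   2   2   2
  2   1   3   5   7   9  11
  3   1   0   5  12  21  32
  4   1   1   6  18  39  71
  5   1   2   8   0  39 110
  6   1   3  11   0  39 149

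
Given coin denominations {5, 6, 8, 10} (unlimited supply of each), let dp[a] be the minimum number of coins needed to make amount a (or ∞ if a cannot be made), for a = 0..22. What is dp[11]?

2

 a  0  1  2  3  4  5  6  7  8  9 10 11 12 13 14 15 16 17 18 19 20 21 22
dp  0  -  -  -  -  1  1  -  1  -  1  2  2  2  2  2  2  3  2  3  2  3  3
(- denotes ∞ / unreachable)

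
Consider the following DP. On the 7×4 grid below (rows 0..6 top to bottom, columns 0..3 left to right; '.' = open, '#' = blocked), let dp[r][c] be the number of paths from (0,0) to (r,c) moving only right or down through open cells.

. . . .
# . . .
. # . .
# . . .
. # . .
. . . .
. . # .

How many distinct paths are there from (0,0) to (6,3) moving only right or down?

11

r\c   0   1   2   3
  0   1   1   1   1
  1   0   1   2   3
  2   0   0   2   5
  3   0   0   2   7
  4   0   0   2   9
  5   0   0   2  11
  6   0   0   0  11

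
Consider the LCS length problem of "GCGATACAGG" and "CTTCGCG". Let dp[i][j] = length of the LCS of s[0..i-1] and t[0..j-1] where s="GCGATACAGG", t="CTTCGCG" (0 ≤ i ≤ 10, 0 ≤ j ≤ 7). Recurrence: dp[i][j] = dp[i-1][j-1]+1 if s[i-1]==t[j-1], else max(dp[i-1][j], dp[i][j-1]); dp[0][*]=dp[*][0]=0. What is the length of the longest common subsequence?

5

   ''  C  T  T  C  G  C  G
''  0  0  0  0  0  0  0  0
 G  0  0  0  0  0  1  1  1
 C  0  1  1  1  1  1  2  2
 G  0  1  1  1  1  2  2  3
 A  0  1  1  1  1  2  2  3
 T  0  1  2  2  2  2  2  3
 A  0  1  2  2  2  2  2  3
 C  0  1  2  2  3  3  3  3
 A  0  1  2  2  3  3  3  3
 G  0  1  2  2  3  4  4  4
 G  0  1  2  2  3  4  4  5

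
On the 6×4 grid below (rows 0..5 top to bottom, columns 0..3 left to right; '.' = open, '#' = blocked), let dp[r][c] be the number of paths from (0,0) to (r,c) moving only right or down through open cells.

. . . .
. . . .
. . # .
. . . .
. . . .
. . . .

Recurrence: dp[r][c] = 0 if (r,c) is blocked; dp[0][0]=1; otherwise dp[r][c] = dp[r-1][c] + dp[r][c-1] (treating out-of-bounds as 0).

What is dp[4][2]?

r\c   0   1   2   3
  0   1   1   1   1
  1   1   2   3   4
  2   1   3   0   4
  3   1   4   4   8
  4   1   5   9  17
  5   1   6  15  32

9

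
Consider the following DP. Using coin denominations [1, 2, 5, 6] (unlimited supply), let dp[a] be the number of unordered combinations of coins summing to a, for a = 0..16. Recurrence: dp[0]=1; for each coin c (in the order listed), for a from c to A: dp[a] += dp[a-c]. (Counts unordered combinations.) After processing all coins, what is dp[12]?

after  coin     0     1     2     3     4     5     6     7     8     9    10    11    12    13    14    15    16
          1     1     1     1     1     1     1     1     1     1     1     1     1     1     1     1     1     1
          2     1     1     2     2     3     3     4     4     5     5     6     6     7     7     8     8     9
          5     1     1     2     2     3     4     5     6     7     8    10    11    13    14    16    18    20
          6     1     1     2     2     3     4     6     7     9    10    13    15    19    21    25    28    33

19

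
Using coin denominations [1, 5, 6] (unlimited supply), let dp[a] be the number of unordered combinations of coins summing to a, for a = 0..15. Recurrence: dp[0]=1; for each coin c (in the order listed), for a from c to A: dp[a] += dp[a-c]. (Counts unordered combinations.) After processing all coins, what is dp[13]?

after  coin     0     1     2     3     4     5     6     7     8     9    10    11    12    13    14    15
          1     1     1     1     1     1     1     1     1     1     1     1     1     1     1     1     1
          5     1     1     1     1     1     2     2     2     2     2     3     3     3     3     3     4
          6     1     1     1     1     1     2     3     3     3     3     4     5     6     6     6     7

6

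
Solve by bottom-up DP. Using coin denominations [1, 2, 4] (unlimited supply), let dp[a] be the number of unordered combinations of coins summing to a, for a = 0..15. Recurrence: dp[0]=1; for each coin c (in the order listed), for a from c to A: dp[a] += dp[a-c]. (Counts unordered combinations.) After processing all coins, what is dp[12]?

after  coin     0     1     2     3     4     5     6     7     8     9    10    11    12    13    14    15
          1     1     1     1     1     1     1     1     1     1     1     1     1     1     1     1     1
          2     1     1     2     2     3     3     4     4     5     5     6     6     7     7     8     8
          4     1     1     2     2     4     4     6     6     9     9    12    12    16    16    20    20

16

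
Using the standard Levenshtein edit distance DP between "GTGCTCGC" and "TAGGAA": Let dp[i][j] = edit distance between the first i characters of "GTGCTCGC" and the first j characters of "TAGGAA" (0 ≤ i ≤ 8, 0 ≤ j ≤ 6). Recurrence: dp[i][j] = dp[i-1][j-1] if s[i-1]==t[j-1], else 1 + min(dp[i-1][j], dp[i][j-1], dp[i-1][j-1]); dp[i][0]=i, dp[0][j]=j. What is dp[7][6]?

   ''  T  A  G  G  A  A
''  0  1  2  3  4  5  6
 G  1  1  2  2  3  4  5
 T  2  1  2  3  3  4  5
 G  3  2  2  2  3  4  5
 C  4  3  3  3  3  4  5
 T  5  4  4  4  4  4  5
 C  6  5  5  5  5  5  5
 G  7  6  6  5  5  6  6
 C  8  7  7  6  6  6  7

6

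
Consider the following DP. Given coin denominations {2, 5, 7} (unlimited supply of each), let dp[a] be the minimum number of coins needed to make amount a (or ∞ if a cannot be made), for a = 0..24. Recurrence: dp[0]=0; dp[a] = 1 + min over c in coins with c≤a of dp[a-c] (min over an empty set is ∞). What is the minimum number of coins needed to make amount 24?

 a  0  1  2  3  4  5  6  7  8  9 10 11 12 13 14 15 16 17 18 19 20 21 22 23 24
dp  0  -  1  -  2  1  3  1  4  2  2  3  2  4  2  3  3  3  4  3  4  3  4  4  4
(- denotes ∞ / unreachable)

4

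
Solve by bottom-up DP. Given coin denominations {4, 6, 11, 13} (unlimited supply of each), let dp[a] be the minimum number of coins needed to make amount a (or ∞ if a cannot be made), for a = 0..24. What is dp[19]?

2

 a  0  1  2  3  4  5  6  7  8  9 10 11 12 13 14 15 16 17 18 19 20 21 22 23 24
dp  0  -  -  -  1  -  1  -  2  -  2  1  2  1  3  2  3  2  3  2  4  3  2  3  2
(- denotes ∞ / unreachable)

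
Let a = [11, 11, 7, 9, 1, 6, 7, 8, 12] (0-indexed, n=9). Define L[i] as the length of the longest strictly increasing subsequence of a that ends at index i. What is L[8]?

5

   i    0    1    2    3    4    5    6    7    8
a[i]   11   11    7    9    1    6    7    8   12
L[i]    1    1    1    2    1    2    3    4    5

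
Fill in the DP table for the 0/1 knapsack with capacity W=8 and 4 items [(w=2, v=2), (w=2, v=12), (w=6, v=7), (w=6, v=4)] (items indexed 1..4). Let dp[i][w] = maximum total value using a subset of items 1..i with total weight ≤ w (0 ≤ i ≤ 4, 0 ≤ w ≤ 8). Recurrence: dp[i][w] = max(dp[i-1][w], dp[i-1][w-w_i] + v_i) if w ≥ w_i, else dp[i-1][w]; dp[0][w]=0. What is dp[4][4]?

i\w   0   1   2   3   4   5   6   7   8
  0   0   0   0   0   0   0   0   0   0
  1   0   0   2   2   2   2   2   2   2
  2   0   0  12  12  14  14  14  14  14
  3   0   0  12  12  14  14  14  14  19
  4   0   0  12  12  14  14  14  14  19

14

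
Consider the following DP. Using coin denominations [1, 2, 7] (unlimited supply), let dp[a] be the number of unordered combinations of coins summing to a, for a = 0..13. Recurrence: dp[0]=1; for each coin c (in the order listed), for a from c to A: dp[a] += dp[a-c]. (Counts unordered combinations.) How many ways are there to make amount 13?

after  coin     0     1     2     3     4     5     6     7     8     9    10    11    12    13
          1     1     1     1     1     1     1     1     1     1     1     1     1     1     1
          2     1     1     2     2     3     3     4     4     5     5     6     6     7     7
          7     1     1     2     2     3     3     4     5     6     7     8     9    10    11

11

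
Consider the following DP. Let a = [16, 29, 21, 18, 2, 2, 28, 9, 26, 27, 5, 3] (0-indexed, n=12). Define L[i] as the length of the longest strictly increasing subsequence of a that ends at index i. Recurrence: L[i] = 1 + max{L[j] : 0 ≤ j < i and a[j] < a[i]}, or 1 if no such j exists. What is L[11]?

   i    0    1    2    3    4    5    6    7    8    9   10   11
a[i]   16   29   21   18    2    2   28    9   26   27    5    3
L[i]    1    2    2    2    1    1    3    2    3    4    2    2

2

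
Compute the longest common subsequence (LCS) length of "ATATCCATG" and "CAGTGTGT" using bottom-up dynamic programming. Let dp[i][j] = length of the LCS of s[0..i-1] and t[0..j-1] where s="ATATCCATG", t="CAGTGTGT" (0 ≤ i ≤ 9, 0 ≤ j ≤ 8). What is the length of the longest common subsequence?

   ''  C  A  G  T  G  T  G  T
''  0  0  0  0  0  0  0  0  0
 A  0  0  1  1  1  1  1  1  1
 T  0  0  1  1  2  2  2  2  2
 A  0  0  1  1  2  2  2  2  2
 T  0  0  1  1  2  2  3  3  3
 C  0  1  1  1  2  2  3  3  3
 C  0  1  1  1  2  2  3  3  3
 A  0  1  2  2  2  2  3  3  3
 T  0  1  2  2  3  3  3  3  4
 G  0  1  2  3  3  4  4  4  4

4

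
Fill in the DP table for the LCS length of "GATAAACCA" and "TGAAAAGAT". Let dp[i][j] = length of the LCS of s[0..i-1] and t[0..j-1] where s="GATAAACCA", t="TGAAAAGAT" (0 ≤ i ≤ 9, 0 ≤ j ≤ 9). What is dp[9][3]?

   ''  T  G  A  A  A  A  G  A  T
''  0  0  0  0  0  0  0  0  0  0
 G  0  0  1  1  1  1  1  1  1  1
 A  0  0  1  2  2  2  2  2  2  2
 T  0  1  1  2  2  2  2  2  2  3
 A  0  1  1  2  3  3  3  3  3  3
 A  0  1  1  2  3  4  4  4  4  4
 A  0  1  1  2  3  4  5  5  5  5
 C  0  1  1  2  3  4  5  5  5  5
 C  0  1  1  2  3  4  5  5  5  5
 A  0  1  1  2  3  4  5  5  6  6

2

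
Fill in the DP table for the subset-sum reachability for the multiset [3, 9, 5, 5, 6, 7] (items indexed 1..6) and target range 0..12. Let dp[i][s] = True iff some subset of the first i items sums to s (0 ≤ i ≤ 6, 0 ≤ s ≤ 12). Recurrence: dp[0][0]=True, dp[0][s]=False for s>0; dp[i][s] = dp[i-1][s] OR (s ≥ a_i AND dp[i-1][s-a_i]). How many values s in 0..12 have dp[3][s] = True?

i\s   0   1   2   3   4   5   6   7   8   9  10  11  12
  0   T   F   F   F   F   F   F   F   F   F   F   F   F
  1   T   F   F   T   F   F   F   F   F   F   F   F   F
  2   T   F   F   T   F   F   F   F   F   T   F   F   T
  3   T   F   F   T   F   T   F   F   T   T   F   F   T
  4   T   F   F   T   F   T   F   F   T   T   T   F   T
  5   T   F   F   T   F   T   T   F   T   T   T   T   T
  6   T   F   F   T   F   T   T   T   T   T   T   T   T

6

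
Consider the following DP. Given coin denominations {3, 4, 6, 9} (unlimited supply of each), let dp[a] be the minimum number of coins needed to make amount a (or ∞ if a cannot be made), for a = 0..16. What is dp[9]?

 a  0  1  2  3  4  5  6  7  8  9 10 11 12 13 14 15 16
dp  0  -  -  1  1  -  1  2  2  1  2  3  2  2  3  2  3
(- denotes ∞ / unreachable)

1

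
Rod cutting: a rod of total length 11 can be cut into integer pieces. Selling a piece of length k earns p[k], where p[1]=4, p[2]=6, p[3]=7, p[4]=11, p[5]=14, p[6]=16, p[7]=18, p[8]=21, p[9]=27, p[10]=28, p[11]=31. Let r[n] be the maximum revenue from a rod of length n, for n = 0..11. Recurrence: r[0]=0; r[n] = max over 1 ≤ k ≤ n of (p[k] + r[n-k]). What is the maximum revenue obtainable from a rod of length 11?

   n    0    1    2    3    4    5    6    7    8    9   10   11
r[n]    0    4    8   12   16   20   24   28   32   36   40   44

44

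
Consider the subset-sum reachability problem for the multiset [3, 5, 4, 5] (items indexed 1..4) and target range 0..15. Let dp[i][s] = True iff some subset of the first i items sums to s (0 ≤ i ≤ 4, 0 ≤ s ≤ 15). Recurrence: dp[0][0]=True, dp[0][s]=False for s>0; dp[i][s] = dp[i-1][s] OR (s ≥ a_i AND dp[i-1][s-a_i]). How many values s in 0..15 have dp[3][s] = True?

i\s   0   1   2   3   4   5   6   7   8   9  10  11  12  13  14  15
  0   T   F   F   F   F   F   F   F   F   F   F   F   F   F   F   F
  1   T   F   F   T   F   F   F   F   F   F   F   F   F   F   F   F
  2   T   F   F   T   F   T   F   F   T   F   F   F   F   F   F   F
  3   T   F   F   T   T   T   F   T   T   T   F   F   T   F   F   F
  4   T   F   F   T   T   T   F   T   T   T   T   F   T   T   T   F

8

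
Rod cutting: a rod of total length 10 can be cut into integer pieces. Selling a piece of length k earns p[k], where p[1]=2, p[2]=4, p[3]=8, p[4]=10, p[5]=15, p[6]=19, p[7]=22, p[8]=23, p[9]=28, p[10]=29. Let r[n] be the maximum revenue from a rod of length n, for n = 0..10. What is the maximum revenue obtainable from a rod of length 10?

30

   n    0    1    2    3    4    5    6    7    8    9   10
r[n]    0    2    4    8   10   15   19   22   24   28   30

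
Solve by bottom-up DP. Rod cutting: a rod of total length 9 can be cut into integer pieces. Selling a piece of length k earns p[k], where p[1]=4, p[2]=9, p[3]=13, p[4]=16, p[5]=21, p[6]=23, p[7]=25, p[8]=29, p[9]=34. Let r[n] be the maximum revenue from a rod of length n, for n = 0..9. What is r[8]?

   n    0    1    2    3    4    5    6    7    8    9
r[n]    0    4    9   13   18   22   27   31   36   40

36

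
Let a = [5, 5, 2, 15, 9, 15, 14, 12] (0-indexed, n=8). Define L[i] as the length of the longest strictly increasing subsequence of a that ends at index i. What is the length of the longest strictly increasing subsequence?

3

   i    0    1    2    3    4    5    6    7
a[i]    5    5    2   15    9   15   14   12
L[i]    1    1    1    2    2    3    3    3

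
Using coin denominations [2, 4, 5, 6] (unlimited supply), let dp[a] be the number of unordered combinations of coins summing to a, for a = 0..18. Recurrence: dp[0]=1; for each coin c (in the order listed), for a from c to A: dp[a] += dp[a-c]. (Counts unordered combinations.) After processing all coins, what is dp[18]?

16

after  coin     0     1     2     3     4     5     6     7     8     9    10    11    12    13    14    15    16    17    18
          2     1     0     1     0     1     0     1     0     1     0     1     0     1     0     1     0     1     0     1
          4     1     0     1     0     2     0     2     0     3     0     3     0     4     0     4     0     5     0     5
          5     1     0     1     0     2     1     2     1     3     2     4     2     5     3     6     4     7     5     8
          6     1     0     1     0     2     1     3     1     4     2     6     3     8     4    10     6    13     8    16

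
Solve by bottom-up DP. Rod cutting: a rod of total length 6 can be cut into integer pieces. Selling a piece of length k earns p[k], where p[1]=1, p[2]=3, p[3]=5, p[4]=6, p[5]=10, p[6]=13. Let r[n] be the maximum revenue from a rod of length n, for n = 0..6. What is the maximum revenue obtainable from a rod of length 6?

   n    0    1    2    3    4    5    6
r[n]    0    1    3    5    6   10   13

13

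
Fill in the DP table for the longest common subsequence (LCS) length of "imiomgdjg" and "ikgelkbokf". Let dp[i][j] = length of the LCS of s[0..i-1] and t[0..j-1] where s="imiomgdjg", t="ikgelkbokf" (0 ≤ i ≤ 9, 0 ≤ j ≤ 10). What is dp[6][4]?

2

   ''  i  k  g  e  l  k  b  o  k  f
''  0  0  0  0  0  0  0  0  0  0  0
 i  0  1  1  1  1  1  1  1  1  1  1
 m  0  1  1  1  1  1  1  1  1  1  1
 i  0  1  1  1  1  1  1  1  1  1  1
 o  0  1  1  1  1  1  1  1  2  2  2
 m  0  1  1  1  1  1  1  1  2  2  2
 g  0  1  1  2  2  2  2  2  2  2  2
 d  0  1  1  2  2  2  2  2  2  2  2
 j  0  1  1  2  2  2  2  2  2  2  2
 g  0  1  1  2  2  2  2  2  2  2  2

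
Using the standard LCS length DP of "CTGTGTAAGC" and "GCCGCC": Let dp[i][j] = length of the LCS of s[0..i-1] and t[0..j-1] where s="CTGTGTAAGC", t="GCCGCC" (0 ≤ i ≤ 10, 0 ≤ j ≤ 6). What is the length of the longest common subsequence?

   ''  G  C  C  G  C  C
''  0  0  0  0  0  0  0
 C  0  0  1  1  1  1  1
 T  0  0  1  1  1  1  1
 G  0  1  1  1  2  2  2
 T  0  1  1  1  2  2  2
 G  0  1  1  1  2  2  2
 T  0  1  1  1  2  2  2
 A  0  1  1  1  2  2  2
 A  0  1  1  1  2  2  2
 G  0  1  1  1  2  2  2
 C  0  1  2  2  2  3  3

3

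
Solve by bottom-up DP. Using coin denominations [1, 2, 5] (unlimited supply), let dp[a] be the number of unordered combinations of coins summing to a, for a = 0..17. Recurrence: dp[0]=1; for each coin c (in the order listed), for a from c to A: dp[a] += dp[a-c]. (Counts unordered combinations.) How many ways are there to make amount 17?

22

after  coin     0     1     2     3     4     5     6     7     8     9    10    11    12    13    14    15    16    17
          1     1     1     1     1     1     1     1     1     1     1     1     1     1     1     1     1     1     1
          2     1     1     2     2     3     3     4     4     5     5     6     6     7     7     8     8     9     9
          5     1     1     2     2     3     4     5     6     7     8    10    11    13    14    16    18    20    22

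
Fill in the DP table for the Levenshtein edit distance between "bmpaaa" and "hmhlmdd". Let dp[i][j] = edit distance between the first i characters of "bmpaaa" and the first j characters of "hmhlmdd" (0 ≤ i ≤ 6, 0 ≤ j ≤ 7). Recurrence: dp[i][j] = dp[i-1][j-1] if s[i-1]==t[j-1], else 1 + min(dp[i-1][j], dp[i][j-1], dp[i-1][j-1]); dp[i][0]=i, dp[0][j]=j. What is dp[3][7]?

   ''  h  m  h  l  m  d  d
''  0  1  2  3  4  5  6  7
 b  1  1  2  3  4  5  6  7
 m  2  2  1  2  3  4  5  6
 p  3  3  2  2  3  4  5  6
 a  4  4  3  3  3  4  5  6
 a  5  5  4  4  4  4  5  6
 a  6  6  5  5  5  5  5  6

6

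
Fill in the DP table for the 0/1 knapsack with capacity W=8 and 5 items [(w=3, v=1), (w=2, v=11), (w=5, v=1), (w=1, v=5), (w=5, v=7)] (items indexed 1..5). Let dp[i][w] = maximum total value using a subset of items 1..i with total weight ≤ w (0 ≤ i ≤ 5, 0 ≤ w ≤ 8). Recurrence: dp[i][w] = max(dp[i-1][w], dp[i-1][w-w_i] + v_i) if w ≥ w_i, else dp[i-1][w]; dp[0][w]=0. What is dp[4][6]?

17

i\w   0   1   2   3   4   5   6   7   8
  0   0   0   0   0   0   0   0   0   0
  1   0   0   0   1   1   1   1   1   1
  2   0   0  11  11  11  12  12  12  12
  3   0   0  11  11  11  12  12  12  12
  4   0   5  11  16  16  16  17  17  17
  5   0   5  11  16  16  16  17  18  23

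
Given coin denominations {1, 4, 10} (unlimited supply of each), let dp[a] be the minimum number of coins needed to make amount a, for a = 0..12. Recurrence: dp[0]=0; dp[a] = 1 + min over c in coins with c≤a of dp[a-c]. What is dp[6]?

 a  0  1  2  3  4  5  6  7  8  9 10 11 12
dp  0  1  2  3  1  2  3  4  2  3  1  2  3

3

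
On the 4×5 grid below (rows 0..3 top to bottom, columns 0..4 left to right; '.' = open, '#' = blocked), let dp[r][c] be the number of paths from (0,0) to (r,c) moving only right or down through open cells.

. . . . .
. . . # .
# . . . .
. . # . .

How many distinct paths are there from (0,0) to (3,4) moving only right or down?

r\c   0   1   2   3   4
  0   1   1   1   1   1
  1   1   2   3   0   1
  2   0   2   5   5   6
  3   0   2   0   5  11

11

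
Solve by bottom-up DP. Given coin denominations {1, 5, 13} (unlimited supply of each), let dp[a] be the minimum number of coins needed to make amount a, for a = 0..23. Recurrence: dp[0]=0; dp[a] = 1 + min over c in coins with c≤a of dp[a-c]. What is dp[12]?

 a  0  1  2  3  4  5  6  7  8  9 10 11 12 13 14 15 16 17 18 19 20 21 22 23
dp  0  1  2  3  4  1  2  3  4  5  2  3  4  1  2  3  4  5  2  3  4  5  6  3

4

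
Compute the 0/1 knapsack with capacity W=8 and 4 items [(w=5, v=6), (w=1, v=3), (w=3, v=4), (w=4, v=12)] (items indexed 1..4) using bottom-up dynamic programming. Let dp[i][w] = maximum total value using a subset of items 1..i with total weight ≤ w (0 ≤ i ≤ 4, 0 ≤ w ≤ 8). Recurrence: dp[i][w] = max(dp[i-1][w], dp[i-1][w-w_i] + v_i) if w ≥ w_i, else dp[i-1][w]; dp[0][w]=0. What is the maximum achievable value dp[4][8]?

19

i\w   0   1   2   3   4   5   6   7   8
  0   0   0   0   0   0   0   0   0   0
  1   0   0   0   0   0   6   6   6   6
  2   0   3   3   3   3   6   9   9   9
  3   0   3   3   4   7   7   9   9  10
  4   0   3   3   4  12  15  15  16  19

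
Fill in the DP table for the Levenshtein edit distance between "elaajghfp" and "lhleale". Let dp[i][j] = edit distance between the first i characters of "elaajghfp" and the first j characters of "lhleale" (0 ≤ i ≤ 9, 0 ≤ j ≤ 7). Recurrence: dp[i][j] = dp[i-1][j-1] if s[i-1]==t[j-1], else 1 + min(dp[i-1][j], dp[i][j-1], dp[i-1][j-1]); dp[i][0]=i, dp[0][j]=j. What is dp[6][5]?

5

   ''  l  h  l  e  a  l  e
''  0  1  2  3  4  5  6  7
 e  1  1  2  3  3  4  5  6
 l  2  1  2  2  3  4  4  5
 a  3  2  2  3  3  3  4  5
 a  4  3  3  3  4  3  4  5
 j  5  4  4  4  4  4  4  5
 g  6  5  5  5  5  5  5  5
 h  7  6  5  6  6  6  6  6
 f  8  7  6  6  7  7  7  7
 p  9  8  7  7  7  8  8  8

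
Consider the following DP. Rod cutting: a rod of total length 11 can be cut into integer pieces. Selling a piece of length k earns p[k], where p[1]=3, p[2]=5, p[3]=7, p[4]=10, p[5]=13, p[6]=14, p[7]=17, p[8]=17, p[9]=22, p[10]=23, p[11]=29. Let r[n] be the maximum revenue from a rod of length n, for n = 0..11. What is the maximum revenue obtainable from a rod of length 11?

33

   n    0    1    2    3    4    5    6    7    8    9   10   11
r[n]    0    3    6    9   12   15   18   21   24   27   30   33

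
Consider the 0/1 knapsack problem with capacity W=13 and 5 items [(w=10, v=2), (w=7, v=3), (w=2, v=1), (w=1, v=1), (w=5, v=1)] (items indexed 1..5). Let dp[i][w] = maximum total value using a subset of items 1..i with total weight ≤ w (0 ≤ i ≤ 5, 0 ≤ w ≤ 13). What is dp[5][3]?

i\w   0   1   2   3   4   5   6   7   8   9  10  11  12  13
  0   0   0   0   0   0   0   0   0   0   0   0   0   0   0
  1   0   0   0   0   0   0   0   0   0   0   2   2   2   2
  2   0   0   0   0   0   0   0   3   3   3   3   3   3   3
  3   0   0   1   1   1   1   1   3   3   4   4   4   4   4
  4   0   1   1   2   2   2   2   3   4   4   5   5   5   5
  5   0   1   1   2   2   2   2   3   4   4   5   5   5   5

2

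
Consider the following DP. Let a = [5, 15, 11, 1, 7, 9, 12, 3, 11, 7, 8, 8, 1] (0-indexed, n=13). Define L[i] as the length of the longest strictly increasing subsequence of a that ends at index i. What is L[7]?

2

   i    0    1    2    3    4    5    6    7    8    9   10   11   12
a[i]    5   15   11    1    7    9   12    3   11    7    8    8    1
L[i]    1    2    2    1    2    3    4    2    4    3    4    4    1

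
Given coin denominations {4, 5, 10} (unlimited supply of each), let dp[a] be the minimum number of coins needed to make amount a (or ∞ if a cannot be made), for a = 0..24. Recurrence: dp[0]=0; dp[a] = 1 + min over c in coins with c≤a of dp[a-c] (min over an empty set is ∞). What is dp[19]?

3

 a  0  1  2  3  4  5  6  7  8  9 10 11 12 13 14 15 16 17 18 19 20 21 22 23 24
dp  0  -  -  -  1  1  -  -  2  2  1  -  3  3  2  2  4  4  3  3  2  5  4  4  3
(- denotes ∞ / unreachable)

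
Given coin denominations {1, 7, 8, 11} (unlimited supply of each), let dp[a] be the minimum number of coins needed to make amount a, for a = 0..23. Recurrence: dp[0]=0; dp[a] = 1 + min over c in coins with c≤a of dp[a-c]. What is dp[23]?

 a  0  1  2  3  4  5  6  7  8  9 10 11 12 13 14 15 16 17 18 19 20 21 22 23
dp  0  1  2  3  4  5  6  1  1  2  3  1  2  3  2  2  2  3  2  2  3  3  2  3

3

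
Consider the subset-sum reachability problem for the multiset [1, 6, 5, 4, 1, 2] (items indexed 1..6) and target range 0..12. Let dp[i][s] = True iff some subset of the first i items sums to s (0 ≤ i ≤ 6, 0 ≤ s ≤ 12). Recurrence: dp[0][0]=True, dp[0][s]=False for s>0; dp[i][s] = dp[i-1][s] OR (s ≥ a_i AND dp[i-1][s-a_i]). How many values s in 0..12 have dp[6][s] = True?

13

i\s   0   1   2   3   4   5   6   7   8   9  10  11  12
  0   T   F   F   F   F   F   F   F   F   F   F   F   F
  1   T   T   F   F   F   F   F   F   F   F   F   F   F
  2   T   T   F   F   F   F   T   T   F   F   F   F   F
  3   T   T   F   F   F   T   T   T   F   F   F   T   T
  4   T   T   F   F   T   T   T   T   F   T   T   T   T
  5   T   T   T   F   T   T   T   T   T   T   T   T   T
  6   T   T   T   T   T   T   T   T   T   T   T   T   T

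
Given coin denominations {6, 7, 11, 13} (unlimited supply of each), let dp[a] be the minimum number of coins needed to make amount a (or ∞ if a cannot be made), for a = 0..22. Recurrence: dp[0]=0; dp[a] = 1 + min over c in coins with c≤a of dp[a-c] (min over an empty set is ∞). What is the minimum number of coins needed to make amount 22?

 a  0  1  2  3  4  5  6  7  8  9 10 11 12 13 14 15 16 17 18 19 20 21 22
dp  0  -  -  -  -  -  1  1  -  -  -  1  2  1  2  -  -  2  2  2  2  3  2
(- denotes ∞ / unreachable)

2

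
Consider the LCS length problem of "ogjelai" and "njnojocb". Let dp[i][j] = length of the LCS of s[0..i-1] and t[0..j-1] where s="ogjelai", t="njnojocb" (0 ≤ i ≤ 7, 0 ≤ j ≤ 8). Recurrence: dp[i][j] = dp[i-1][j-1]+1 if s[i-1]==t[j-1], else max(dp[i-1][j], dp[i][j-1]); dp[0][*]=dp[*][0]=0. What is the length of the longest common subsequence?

   ''  n  j  n  o  j  o  c  b
''  0  0  0  0  0  0  0  0  0
 o  0  0  0  0  1  1  1  1  1
 g  0  0  0  0  1  1  1  1  1
 j  0  0  1  1  1  2  2  2  2
 e  0  0  1  1  1  2  2  2  2
 l  0  0  1  1  1  2  2  2  2
 a  0  0  1  1  1  2  2  2  2
 i  0  0  1  1  1  2  2  2  2

2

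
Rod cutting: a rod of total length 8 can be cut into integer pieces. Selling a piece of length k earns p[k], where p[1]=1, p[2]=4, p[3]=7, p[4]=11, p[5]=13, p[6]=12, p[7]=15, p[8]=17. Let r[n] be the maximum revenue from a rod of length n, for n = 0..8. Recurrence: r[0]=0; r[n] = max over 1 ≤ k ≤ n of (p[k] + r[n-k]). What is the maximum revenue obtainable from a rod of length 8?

22

   n    0    1    2    3    4    5    6    7    8
r[n]    0    1    4    7   11   13   15   18   22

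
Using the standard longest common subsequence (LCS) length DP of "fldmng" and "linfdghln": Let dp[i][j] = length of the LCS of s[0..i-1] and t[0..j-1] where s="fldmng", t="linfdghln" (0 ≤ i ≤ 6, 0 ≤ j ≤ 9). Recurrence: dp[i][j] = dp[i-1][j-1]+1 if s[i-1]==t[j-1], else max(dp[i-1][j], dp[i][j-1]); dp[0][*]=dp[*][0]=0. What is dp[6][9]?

3

   ''  l  i  n  f  d  g  h  l  n
''  0  0  0  0  0  0  0  0  0  0
 f  0  0  0  0  1  1  1  1  1  1
 l  0  1  1  1  1  1  1  1  2  2
 d  0  1  1  1  1  2  2  2  2  2
 m  0  1  1  1  1  2  2  2  2  2
 n  0  1  1  2  2  2  2  2  2  3
 g  0  1  1  2  2  2  3  3  3  3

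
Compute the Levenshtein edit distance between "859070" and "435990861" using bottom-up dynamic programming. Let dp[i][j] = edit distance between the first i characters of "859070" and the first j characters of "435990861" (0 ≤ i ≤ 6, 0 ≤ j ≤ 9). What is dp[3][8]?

   ''  4  3  5  9  9  0  8  6  1
''  0  1  2  3  4  5  6  7  8  9
 8  1  1  2  3  4  5  6  6  7  8
 5  2  2  2  2  3  4  5  6  7  8
 9  3  3  3  3  2  3  4  5  6  7
 0  4  4  4  4  3  3  3  4  5  6
 7  5  5  5  5  4  4  4  4  5  6
 0  6  6  6  6  5  5  4  5  5  6

6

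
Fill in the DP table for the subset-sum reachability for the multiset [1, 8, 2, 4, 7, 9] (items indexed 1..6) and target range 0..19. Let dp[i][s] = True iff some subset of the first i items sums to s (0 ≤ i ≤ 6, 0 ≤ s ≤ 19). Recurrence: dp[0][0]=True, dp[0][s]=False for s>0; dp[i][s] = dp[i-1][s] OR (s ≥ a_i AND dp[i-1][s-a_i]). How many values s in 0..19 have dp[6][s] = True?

i\s   0   1   2   3   4   5   6   7   8   9  10  11  12  13  14  15  16  17  18  19
  0   T   F   F   F   F   F   F   F   F   F   F   F   F   F   F   F   F   F   F   F
  1   T   T   F   F   F   F   F   F   F   F   F   F   F   F   F   F   F   F   F   F
  2   T   T   F   F   F   F   F   F   T   T   F   F   F   F   F   F   F   F   F   F
  3   T   T   T   T   F   F   F   F   T   T   T   T   F   F   F   F   F   F   F   F
  4   T   T   T   T   T   T   T   T   T   T   T   T   T   T   T   T   F   F   F   F
  5   T   T   T   T   T   T   T   T   T   T   T   T   T   T   T   T   T   T   T   T
  6   T   T   T   T   T   T   T   T   T   T   T   T   T   T   T   T   T   T   T   T

20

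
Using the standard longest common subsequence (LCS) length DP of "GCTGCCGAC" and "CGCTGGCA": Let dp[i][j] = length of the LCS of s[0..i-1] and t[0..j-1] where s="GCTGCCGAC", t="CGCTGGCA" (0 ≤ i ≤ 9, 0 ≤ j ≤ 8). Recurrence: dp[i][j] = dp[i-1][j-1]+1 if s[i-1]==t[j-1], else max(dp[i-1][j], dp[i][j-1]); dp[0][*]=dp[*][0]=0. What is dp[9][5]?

   ''  C  G  C  T  G  G  C  A
''  0  0  0  0  0  0  0  0  0
 G  0  0  1  1  1  1  1  1  1
 C  0  1  1  2  2  2  2  2  2
 T  0  1  1  2  3  3  3  3  3
 G  0  1  2  2  3  4  4  4  4
 C  0  1  2  3  3  4  4  5  5
 C  0  1  2  3  3  4  4  5  5
 G  0  1  2  3  3  4  5  5  5
 A  0  1  2  3  3  4  5  5  6
 C  0  1  2  3  3  4  5  6  6

4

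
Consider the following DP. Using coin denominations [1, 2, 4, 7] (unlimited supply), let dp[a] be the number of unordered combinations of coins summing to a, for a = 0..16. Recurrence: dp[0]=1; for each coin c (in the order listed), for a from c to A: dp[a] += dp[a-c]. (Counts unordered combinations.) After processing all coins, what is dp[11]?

after  coin     0     1     2     3     4     5     6     7     8     9    10    11    12    13    14    15    16
          1     1     1     1     1     1     1     1     1     1     1     1     1     1     1     1     1     1
          2     1     1     2     2     3     3     4     4     5     5     6     6     7     7     8     8     9
          4     1     1     2     2     4     4     6     6     9     9    12    12    16    16    20    20    25
          7     1     1     2     2     4     4     6     7    10    11    14    16    20    22    27    30    36

16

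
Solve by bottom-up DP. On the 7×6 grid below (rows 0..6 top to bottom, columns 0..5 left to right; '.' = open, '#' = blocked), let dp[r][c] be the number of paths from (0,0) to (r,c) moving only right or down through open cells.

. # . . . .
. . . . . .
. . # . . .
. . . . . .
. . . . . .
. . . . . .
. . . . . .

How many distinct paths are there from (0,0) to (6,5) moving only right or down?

147

r\c   0   1   2   3   4   5
  0   1   0   0   0   0   0
  1   1   1   1   1   1   1
  2   1   2   0   1   2   3
  3   1   3   3   4   6   9
  4   1   4   7  11  17  26
  5   1   5  12  23  40  66
  6   1   6  18  41  81 147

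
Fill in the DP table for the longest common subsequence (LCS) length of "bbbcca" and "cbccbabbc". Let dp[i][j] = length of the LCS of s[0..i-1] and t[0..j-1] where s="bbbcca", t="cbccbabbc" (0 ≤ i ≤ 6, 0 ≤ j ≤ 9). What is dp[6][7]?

4

   ''  c  b  c  c  b  a  b  b  c
''  0  0  0  0  0  0  0  0  0  0
 b  0  0  1  1  1  1  1  1  1  1
 b  0  0  1  1  1  2  2  2  2  2
 b  0  0  1  1  1  2  2  3  3  3
 c  0  1  1  2  2  2  2  3  3  4
 c  0  1  1  2  3  3  3  3  3  4
 a  0  1  1  2  3  3  4  4  4  4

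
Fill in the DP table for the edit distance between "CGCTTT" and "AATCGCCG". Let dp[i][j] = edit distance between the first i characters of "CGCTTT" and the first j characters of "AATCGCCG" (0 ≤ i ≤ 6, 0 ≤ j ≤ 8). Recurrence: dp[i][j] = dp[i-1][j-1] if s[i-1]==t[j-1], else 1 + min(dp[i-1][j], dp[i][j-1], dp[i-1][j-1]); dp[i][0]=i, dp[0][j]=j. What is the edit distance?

6

   ''  A  A  T  C  G  C  C  G
''  0  1  2  3  4  5  6  7  8
 C  1  1  2  3  3  4  5  6  7
 G  2  2  2  3  4  3  4  5  6
 C  3  3  3  3  3  4  3  4  5
 T  4  4  4  3  4  4  4  4  5
 T  5  5  5  4  4  5  5  5  5
 T  6  6  6  5  5  5  6  6  6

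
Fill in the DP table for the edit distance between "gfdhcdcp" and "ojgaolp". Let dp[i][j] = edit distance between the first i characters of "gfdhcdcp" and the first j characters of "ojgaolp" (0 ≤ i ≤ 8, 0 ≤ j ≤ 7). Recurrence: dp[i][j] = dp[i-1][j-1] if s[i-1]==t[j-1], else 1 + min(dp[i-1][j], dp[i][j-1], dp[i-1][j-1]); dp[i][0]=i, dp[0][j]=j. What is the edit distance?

   ''  o  j  g  a  o  l  p
''  0  1  2  3  4  5  6  7
 g  1  1  2  2  3  4  5  6
 f  2  2  2  3  3  4  5  6
 d  3  3  3  3  4  4  5  6
 h  4  4  4  4  4  5  5  6
 c  5  5  5  5  5  5  6  6
 d  6  6  6  6  6  6  6  7
 c  7  7  7  7  7  7  7  7
 p  8  8  8  8  8  8  8  7

7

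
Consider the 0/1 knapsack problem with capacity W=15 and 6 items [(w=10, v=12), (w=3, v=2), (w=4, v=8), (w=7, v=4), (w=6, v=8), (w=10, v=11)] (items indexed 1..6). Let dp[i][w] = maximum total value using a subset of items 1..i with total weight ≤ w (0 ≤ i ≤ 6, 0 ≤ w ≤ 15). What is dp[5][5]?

i\w   0   1   2   3   4   5   6   7   8   9  10  11  12  13  14  15
  0   0   0   0   0   0   0   0   0   0   0   0   0   0   0   0   0
  1   0   0   0   0   0   0   0   0   0   0  12  12  12  12  12  12
  2   0   0   0   2   2   2   2   2   2   2  12  12  12  14  14  14
  3   0   0   0   2   8   8   8  10  10  10  12  12  12  14  20  20
  4   0   0   0   2   8   8   8  10  10  10  12  12  12  14  20  20
  5   0   0   0   2   8   8   8  10  10  10  16  16  16  18  20  20
  6   0   0   0   2   8   8   8  10  10  10  16  16  16  18  20  20

8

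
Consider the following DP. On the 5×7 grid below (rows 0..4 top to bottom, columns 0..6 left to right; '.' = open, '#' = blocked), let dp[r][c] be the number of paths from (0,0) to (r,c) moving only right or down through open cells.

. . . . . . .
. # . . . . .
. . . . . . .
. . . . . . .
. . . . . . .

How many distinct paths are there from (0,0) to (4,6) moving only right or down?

98

r\c   0   1   2   3   4   5   6
  0   1   1   1   1   1   1   1
  1   1   0   1   2   3   4   5
  2   1   1   2   4   7  11  16
  3   1   2   4   8  15  26  42
  4   1   3   7  15  30  56  98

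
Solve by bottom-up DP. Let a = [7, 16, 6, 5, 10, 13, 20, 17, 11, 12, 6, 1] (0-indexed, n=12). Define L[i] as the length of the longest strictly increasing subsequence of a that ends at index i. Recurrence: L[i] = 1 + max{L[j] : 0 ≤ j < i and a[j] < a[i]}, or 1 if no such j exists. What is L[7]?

   i    0    1    2    3    4    5    6    7    8    9   10   11
a[i]    7   16    6    5   10   13   20   17   11   12    6    1
L[i]    1    2    1    1    2    3    4    4    3    4    2    1

4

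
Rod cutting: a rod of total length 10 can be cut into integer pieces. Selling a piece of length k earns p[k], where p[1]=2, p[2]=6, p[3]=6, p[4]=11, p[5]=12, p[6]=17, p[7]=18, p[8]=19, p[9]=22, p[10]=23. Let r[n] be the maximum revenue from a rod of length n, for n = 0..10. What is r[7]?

   n    0    1    2    3    4    5    6    7    8    9   10
r[n]    0    2    6    8   12   14   18   20   24   26   30

20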